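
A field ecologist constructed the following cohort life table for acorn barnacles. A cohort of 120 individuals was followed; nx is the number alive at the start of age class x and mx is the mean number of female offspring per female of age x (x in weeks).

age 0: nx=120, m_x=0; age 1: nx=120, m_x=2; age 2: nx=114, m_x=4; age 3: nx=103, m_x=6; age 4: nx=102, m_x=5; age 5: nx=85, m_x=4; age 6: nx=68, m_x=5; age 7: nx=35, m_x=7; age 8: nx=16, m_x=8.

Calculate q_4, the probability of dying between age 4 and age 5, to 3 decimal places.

0.167

lx = nx/n0 = nx/120: 1, 1, 0.95, 0.85833…, 0.85, 0.70833…, 0.56667…, 0.29167…, 0.13333…
q_4 = (l_4 − l_5) / l_4 = (0.85 − 0.708333…) / 0.85
     = 0.141667… / 0.85 = 0.166667… → 0.167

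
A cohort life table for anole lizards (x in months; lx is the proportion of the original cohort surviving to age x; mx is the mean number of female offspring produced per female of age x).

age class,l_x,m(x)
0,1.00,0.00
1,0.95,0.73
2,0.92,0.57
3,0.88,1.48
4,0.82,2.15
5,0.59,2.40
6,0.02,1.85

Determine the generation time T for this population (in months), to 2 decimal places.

lx·mx: 0, 0.6935, 0.5244, 1.3024, 1.763, 1.416, 0.037 → R0 = 5.7363
x·lx·mx: 0, 0.6935, 1.0488, 3.9072, 7.052, 7.08, 0.222 → Σ = 20.0035
T = 20.0035 / 5.7363 = 3.487178… → 3.49

3.49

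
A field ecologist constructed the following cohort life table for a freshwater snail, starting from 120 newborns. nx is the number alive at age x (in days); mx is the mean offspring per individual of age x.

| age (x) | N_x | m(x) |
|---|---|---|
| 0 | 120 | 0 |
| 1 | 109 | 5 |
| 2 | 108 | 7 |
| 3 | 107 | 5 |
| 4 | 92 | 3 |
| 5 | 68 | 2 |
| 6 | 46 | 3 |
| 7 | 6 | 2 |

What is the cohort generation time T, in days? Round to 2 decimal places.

lx = nx/n0 = nx/120: 1, 0.90833…, 0.9, 0.89167…, 0.76667…, 0.56667…, 0.38333…, 0.05
lx·mx: 0, 4.541667…, 6.3, 4.458333…, 2.3…, 1.133333…, 1.15…, 0.1 → R0 = 19.983333…
x·lx·mx: 0, 4.541667…, 12.6, 13.375…, 9.2…, 5.666667…, 6.9…, 0.7 → Σ = 52.983333…
T = 52.983333… / 19.983333… = 2.651376… → 2.65

2.65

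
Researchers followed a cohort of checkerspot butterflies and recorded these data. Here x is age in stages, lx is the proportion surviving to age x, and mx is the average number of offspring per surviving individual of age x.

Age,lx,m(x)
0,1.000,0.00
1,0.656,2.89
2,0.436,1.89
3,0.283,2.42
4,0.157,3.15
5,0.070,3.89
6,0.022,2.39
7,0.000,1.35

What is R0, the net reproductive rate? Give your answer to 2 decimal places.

lx·mx by age: 0, 1.89584, 0.82404, 0.68486, 0.49455, 0.2723, 0.05258, 0
R0 = Σ lx·mx = 4.22417 → 4.22

4.22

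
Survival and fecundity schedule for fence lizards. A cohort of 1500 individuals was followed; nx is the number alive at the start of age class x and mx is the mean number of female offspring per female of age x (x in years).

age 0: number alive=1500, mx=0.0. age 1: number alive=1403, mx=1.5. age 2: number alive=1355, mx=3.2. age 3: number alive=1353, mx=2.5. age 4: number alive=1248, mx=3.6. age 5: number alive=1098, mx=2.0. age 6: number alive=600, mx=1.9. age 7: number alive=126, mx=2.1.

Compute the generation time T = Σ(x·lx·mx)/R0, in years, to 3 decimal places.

3.269

lx = nx/n0 = nx/1500: 1, 0.93533…, 0.90333…, 0.902, 0.832, 0.732, 0.4, 0.084
lx·mx: 0, 1.403…, 2.890667…, 2.255, 2.9952, 1.464, 0.76, 0.1764 → R0 = 11.944267…
x·lx·mx: 0, 1.403…, 5.781333…, 6.765, 11.9808, 7.32, 4.56, 1.2348 → Σ = 39.044933…
T = 39.044933… / 11.944267… = 3.268927… → 3.269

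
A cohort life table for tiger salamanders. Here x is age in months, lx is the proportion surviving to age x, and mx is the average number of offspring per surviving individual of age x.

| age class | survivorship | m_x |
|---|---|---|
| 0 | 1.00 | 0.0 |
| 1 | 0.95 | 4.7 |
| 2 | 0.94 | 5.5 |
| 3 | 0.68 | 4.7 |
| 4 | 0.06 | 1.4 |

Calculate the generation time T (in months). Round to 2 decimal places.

1.91

lx·mx: 0, 4.465, 5.17, 3.196, 0.084 → R0 = 12.915
x·lx·mx: 0, 4.465, 10.34, 9.588, 0.336 → Σ = 24.729
T = 24.729 / 12.915 = 1.91475… → 1.91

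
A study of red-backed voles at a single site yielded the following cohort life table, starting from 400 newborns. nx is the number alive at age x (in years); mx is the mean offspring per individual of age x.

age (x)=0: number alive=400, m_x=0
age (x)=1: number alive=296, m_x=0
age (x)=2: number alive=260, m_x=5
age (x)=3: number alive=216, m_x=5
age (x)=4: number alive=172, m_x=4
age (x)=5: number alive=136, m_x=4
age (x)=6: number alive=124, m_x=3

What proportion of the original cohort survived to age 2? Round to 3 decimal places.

l_2 = n_2/n_0 = 260/400 = 0.65 → 0.650

0.650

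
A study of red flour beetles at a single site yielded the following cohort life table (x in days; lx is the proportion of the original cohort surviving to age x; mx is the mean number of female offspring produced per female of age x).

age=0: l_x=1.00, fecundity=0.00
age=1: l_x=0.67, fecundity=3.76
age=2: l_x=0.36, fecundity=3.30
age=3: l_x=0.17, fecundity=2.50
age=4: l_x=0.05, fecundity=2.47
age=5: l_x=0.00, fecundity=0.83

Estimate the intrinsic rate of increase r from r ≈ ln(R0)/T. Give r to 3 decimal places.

0.925

R0 = Σ lx·mx = 0 + 2.5192 + 1.188 + 0.425 + 0.1235 + 0 = 4.2557
Σ x·lx·mx = 6.6642; T = 6.6642/4.2557 = 1.56595…
r ≈ ln(R0)/T = ln(4.2557)/1.56595… = 0.92485… → 0.925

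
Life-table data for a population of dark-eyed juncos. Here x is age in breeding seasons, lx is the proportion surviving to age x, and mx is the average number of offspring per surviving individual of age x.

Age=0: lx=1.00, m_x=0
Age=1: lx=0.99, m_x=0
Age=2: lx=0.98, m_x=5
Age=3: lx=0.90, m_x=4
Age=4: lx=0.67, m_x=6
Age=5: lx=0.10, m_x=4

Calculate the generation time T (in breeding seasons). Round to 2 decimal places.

2.99

lx·mx: 0, 0, 4.9, 3.6, 4.02, 0.4 → R0 = 12.92
x·lx·mx: 0, 0, 9.8, 10.8, 16.08, 2 → Σ = 38.68
T = 38.68 / 12.92 = 2.993808… → 2.99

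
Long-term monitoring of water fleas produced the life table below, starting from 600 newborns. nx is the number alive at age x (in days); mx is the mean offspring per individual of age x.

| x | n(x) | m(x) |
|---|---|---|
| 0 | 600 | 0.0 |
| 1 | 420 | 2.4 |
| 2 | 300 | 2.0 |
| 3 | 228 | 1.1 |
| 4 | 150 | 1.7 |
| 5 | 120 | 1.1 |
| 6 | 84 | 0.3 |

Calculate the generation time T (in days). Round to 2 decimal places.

2.11

lx = nx/n0 = nx/600: 1, 0.7, 0.5, 0.38, 0.25, 0.2, 0.14
lx·mx: 0, 1.68, 1, 0.418, 0.425, 0.22, 0.042 → R0 = 3.785
x·lx·mx: 0, 1.68, 2, 1.254, 1.7, 1.1, 0.252 → Σ = 7.986
T = 7.986 / 3.785 = 2.109908… → 2.11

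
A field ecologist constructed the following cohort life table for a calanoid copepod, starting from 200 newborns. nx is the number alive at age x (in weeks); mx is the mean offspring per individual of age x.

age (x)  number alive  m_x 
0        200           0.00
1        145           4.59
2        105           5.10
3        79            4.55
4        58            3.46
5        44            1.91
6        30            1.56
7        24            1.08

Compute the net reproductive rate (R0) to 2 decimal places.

9.59

lx = nx/n0 = nx/200: 1, 0.725, 0.525, 0.395, 0.29, 0.22, 0.15, 0.12
lx·mx by age: 0, 3.32775, 2.6775, 1.79725, 1.0034, 0.4202, 0.234, 0.1296
R0 = Σ lx·mx = 9.5897 → 9.59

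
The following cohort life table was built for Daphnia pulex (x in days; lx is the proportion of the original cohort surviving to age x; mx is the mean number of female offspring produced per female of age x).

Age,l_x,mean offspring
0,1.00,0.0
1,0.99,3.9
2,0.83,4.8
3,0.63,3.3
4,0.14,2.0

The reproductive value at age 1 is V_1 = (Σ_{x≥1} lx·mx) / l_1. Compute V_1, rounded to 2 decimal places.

lx·mx for x ≥ 1: 3.861, 3.984, 2.079, 0.28 → sum = 10.204
V_1 = 10.204 / l_1 = 10.204 / 0.99 = 10.307071… → 10.31

10.31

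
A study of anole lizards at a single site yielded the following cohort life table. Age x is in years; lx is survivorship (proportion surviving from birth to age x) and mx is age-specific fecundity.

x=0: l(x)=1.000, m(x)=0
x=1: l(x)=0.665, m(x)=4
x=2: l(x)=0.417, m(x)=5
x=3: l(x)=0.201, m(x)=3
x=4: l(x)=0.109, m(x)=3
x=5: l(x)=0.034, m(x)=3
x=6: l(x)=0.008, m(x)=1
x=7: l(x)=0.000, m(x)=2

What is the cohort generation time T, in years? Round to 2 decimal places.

lx·mx: 0, 2.66, 2.085, 0.603, 0.327, 0.102, 0.008, 0 → R0 = 5.785
x·lx·mx: 0, 2.66, 4.17, 1.809, 1.308, 0.51, 0.048, 0 → Σ = 10.505
T = 10.505 / 5.785 = 1.815903… → 1.82

1.82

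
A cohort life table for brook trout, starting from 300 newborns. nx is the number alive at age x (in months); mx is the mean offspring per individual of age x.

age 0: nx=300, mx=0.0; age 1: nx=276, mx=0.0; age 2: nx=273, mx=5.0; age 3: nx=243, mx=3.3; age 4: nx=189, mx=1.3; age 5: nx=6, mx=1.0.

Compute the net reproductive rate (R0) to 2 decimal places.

lx = nx/n0 = nx/300: 1, 0.92, 0.91, 0.81, 0.63, 0.02
lx·mx by age: 0, 0, 4.55, 2.673, 0.819, 0.02
R0 = Σ lx·mx = 8.062 → 8.06

8.06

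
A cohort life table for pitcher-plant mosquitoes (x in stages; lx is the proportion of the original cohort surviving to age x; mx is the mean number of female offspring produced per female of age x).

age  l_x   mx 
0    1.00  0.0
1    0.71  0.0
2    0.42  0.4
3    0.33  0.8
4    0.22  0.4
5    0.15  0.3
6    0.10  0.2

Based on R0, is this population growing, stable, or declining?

R0 = Σ lx·mx = 0 + 0 + 0.168 + 0.264 + 0.088 + 0.045 + 0.02 = 0.585
R0 < 1, so the population is declining.

declining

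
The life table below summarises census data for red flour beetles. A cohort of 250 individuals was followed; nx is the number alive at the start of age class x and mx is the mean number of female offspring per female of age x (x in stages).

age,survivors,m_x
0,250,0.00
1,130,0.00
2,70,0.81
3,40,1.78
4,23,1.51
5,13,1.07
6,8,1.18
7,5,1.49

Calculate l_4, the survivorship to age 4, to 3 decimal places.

0.092

l_4 = n_4/n_0 = 23/250 = 0.092 → 0.092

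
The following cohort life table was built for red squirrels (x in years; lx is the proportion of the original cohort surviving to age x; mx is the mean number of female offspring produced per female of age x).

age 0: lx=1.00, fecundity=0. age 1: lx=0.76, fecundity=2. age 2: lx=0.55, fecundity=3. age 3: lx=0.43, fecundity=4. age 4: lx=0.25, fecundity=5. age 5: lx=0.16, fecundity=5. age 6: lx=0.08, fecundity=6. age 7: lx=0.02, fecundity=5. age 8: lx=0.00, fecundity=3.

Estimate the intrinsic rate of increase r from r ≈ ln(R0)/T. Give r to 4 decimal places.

0.6725

R0 = Σ lx·mx = 0 + 1.52 + 1.65 + 1.72 + 1.25 + 0.8 + 0.48 + 0.1 + 0 = 7.52
Σ x·lx·mx = 22.56; T = 22.56/7.52 = 3
r ≈ ln(R0)/T = ln(7.52)/3 = 0.672522… → 0.6725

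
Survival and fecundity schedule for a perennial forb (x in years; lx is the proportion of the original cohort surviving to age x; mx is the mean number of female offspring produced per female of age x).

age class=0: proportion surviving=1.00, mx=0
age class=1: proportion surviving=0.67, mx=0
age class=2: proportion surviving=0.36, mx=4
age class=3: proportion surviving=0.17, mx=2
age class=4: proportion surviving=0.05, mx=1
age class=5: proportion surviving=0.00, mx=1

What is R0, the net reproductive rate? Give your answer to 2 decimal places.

lx·mx by age: 0, 0, 1.44, 0.34, 0.05, 0
R0 = Σ lx·mx = 1.83 → 1.83

1.83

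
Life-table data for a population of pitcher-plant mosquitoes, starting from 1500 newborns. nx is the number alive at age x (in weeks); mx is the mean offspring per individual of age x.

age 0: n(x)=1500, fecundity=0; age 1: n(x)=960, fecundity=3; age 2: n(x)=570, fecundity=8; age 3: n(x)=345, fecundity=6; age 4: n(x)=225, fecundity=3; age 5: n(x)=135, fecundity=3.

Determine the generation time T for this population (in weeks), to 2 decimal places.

2.17

lx = nx/n0 = nx/1500: 1, 0.64, 0.38, 0.23, 0.15, 0.09
lx·mx: 0, 1.92, 3.04, 1.38, 0.45, 0.27 → R0 = 7.06
x·lx·mx: 0, 1.92, 6.08, 4.14, 1.8, 1.35 → Σ = 15.29
T = 15.29 / 7.06 = 2.165722… → 2.17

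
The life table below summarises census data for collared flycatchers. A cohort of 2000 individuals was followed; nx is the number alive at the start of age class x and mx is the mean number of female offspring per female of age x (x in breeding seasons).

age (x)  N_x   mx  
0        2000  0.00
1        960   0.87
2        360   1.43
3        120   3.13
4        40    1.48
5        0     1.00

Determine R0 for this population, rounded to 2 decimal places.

0.89

lx = nx/n0 = nx/2000: 1, 0.48, 0.18, 0.06, 0.02, 0
lx·mx by age: 0, 0.4176, 0.2574, 0.1878, 0.0296, 0
R0 = Σ lx·mx = 0.8924 → 0.89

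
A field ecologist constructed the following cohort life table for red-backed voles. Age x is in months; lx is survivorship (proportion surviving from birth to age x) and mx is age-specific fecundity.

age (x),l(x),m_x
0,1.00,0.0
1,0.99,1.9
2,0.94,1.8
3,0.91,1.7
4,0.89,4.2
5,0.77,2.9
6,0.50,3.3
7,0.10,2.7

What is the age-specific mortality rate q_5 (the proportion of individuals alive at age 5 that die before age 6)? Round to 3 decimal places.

0.351

q_5 = (l_5 − l_6) / l_5 = (0.77 − 0.5) / 0.77
     = 0.27 / 0.77 = 0.350649… → 0.351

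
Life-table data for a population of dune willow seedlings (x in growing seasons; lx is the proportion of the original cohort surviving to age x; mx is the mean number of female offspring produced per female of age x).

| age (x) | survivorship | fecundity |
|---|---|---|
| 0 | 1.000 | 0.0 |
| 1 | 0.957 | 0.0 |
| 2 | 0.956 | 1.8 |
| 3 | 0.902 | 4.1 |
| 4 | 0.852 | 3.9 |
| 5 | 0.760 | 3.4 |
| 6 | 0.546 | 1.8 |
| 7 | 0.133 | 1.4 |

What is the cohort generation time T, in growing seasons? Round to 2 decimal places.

lx·mx: 0, 0, 1.7208, 3.6982, 3.3228, 2.584, 0.9828, 0.1862 → R0 = 12.4948
x·lx·mx: 0, 0, 3.4416, 11.0946, 13.2912, 12.92, 5.8968, 1.3034 → Σ = 47.9476
T = 47.9476 / 12.4948 = 3.837404… → 3.84

3.84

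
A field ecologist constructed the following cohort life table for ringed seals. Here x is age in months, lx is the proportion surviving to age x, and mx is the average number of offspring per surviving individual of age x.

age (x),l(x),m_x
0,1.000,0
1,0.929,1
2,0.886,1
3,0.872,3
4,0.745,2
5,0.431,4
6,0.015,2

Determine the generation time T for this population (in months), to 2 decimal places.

lx·mx: 0, 0.929, 0.886, 2.616, 1.49, 1.724, 0.03 → R0 = 7.675
x·lx·mx: 0, 0.929, 1.772, 7.848, 5.96, 8.62, 0.18 → Σ = 25.309
T = 25.309 / 7.675 = 3.29759… → 3.30

3.30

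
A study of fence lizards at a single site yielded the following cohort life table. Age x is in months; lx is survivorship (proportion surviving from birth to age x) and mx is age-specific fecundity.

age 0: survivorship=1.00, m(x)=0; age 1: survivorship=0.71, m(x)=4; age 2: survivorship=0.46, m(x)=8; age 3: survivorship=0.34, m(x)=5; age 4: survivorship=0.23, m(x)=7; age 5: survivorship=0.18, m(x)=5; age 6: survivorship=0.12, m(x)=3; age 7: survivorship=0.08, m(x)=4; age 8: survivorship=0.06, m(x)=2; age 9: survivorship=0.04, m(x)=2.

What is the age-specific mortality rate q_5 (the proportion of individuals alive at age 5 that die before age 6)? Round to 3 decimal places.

0.333

q_5 = (l_5 − l_6) / l_5 = (0.18 − 0.12) / 0.18
     = 0.06 / 0.18 = 0.333333… → 0.333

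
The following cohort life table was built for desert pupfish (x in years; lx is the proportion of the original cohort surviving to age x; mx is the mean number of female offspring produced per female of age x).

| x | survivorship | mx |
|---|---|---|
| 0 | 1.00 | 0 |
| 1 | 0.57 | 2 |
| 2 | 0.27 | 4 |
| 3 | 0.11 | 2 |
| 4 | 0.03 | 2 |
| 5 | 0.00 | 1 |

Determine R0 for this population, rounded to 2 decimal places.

lx·mx by age: 0, 1.14, 1.08, 0.22, 0.06, 0
R0 = Σ lx·mx = 2.5 → 2.50

2.50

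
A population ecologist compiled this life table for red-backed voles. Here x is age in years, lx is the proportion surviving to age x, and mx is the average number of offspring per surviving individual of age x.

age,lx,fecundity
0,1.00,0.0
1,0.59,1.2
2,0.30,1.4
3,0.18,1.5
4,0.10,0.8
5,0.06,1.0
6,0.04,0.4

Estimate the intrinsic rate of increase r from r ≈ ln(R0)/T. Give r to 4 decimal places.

0.2229

R0 = Σ lx·mx = 0 + 0.708 + 0.42 + 0.27 + 0.08 + 0.06 + 0.016 = 1.554
Σ x·lx·mx = 3.074; T = 3.074/1.554 = 1.97812…
r ≈ ln(R0)/T = ln(1.554)/1.97812… = 0.222854… → 0.2229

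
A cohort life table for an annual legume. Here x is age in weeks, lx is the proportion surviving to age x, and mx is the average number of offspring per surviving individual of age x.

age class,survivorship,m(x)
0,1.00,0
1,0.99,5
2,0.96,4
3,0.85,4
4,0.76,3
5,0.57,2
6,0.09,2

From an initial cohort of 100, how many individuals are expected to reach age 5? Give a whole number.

57

Expected survivors = N0 · l_5 = 100 × 0.57 = 57 → 57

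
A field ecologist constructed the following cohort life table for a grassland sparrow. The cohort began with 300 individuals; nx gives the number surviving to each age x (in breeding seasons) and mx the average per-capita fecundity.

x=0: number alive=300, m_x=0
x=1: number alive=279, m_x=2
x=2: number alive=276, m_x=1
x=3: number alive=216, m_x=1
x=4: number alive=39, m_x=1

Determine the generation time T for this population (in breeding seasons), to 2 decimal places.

1.76

lx = nx/n0 = nx/300: 1, 0.93, 0.92, 0.72, 0.13
lx·mx: 0, 1.86, 0.92, 0.72, 0.13 → R0 = 3.63
x·lx·mx: 0, 1.86, 1.84, 2.16, 0.52 → Σ = 6.38
T = 6.38 / 3.63 = 1.757576… → 1.76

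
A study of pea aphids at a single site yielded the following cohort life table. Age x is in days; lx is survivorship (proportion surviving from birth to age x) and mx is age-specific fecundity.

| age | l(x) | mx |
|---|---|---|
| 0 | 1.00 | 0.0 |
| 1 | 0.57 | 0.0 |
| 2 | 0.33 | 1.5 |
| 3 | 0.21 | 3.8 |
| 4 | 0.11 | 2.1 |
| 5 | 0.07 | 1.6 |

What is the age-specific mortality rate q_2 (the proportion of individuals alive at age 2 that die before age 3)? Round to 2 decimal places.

q_2 = (l_2 − l_3) / l_2 = (0.33 − 0.21) / 0.33
     = 0.12 / 0.33 = 0.363636… → 0.36

0.36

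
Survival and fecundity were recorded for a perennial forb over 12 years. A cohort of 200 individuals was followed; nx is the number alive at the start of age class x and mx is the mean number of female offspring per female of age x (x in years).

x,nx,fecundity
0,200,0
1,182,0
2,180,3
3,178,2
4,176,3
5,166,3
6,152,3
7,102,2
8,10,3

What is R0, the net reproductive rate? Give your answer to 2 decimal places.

13.06

lx = nx/n0 = nx/200: 1, 0.91, 0.9, 0.89, 0.88, 0.83, 0.76, 0.51, 0.05
lx·mx by age: 0, 0, 2.7, 1.78, 2.64, 2.49, 2.28, 1.02, 0.15
R0 = Σ lx·mx = 13.06 → 13.06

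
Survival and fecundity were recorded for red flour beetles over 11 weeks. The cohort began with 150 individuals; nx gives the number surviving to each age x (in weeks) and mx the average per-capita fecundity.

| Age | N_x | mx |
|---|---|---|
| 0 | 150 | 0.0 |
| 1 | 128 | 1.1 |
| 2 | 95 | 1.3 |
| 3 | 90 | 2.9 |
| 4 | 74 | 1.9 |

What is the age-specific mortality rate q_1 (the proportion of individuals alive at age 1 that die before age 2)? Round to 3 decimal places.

0.258

lx = nx/n0 = nx/150: 1, 0.85333…, 0.63333…, 0.6, 0.49333…
q_1 = (l_1 − l_2) / l_1 = (0.853333… − 0.633333…) / 0.853333…
     = 0.22… / 0.853333… = 0.257813… → 0.258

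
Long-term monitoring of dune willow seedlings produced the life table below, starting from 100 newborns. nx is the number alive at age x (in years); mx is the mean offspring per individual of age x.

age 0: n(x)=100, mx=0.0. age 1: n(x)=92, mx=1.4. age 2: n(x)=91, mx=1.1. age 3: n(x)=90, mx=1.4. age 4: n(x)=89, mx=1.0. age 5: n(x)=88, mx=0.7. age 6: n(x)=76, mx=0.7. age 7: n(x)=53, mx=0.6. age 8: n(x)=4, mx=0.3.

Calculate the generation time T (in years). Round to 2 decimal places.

3.25

lx = nx/n0 = nx/100: 1, 0.92, 0.91, 0.9, 0.89, 0.88, 0.76, 0.53, 0.04
lx·mx: 0, 1.288, 1.001, 1.26, 0.89, 0.616, 0.532, 0.318, 0.012 → R0 = 5.917
x·lx·mx: 0, 1.288, 2.002, 3.78, 3.56, 3.08, 3.192, 2.226, 0.096 → Σ = 19.224
T = 19.224 / 5.917 = 3.248944… → 3.25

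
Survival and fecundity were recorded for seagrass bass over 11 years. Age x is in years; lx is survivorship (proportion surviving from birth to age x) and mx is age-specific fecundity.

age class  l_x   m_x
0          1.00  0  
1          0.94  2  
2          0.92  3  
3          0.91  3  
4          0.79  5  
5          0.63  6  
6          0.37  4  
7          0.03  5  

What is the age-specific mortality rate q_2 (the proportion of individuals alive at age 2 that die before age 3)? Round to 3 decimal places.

q_2 = (l_2 − l_3) / l_2 = (0.92 − 0.91) / 0.92
     = 0.01 / 0.92 = 0.01087… → 0.011

0.011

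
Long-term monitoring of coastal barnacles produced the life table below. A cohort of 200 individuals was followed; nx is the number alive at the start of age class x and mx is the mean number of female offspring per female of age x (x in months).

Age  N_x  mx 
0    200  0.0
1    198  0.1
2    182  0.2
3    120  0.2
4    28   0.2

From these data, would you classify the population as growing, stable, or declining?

declining

lx = nx/n0 = nx/200: 1, 0.99, 0.91, 0.6, 0.14
R0 = Σ lx·mx = 0 + 0.099 + 0.182 + 0.12 + 0.028 = 0.429
R0 < 1, so the population is declining.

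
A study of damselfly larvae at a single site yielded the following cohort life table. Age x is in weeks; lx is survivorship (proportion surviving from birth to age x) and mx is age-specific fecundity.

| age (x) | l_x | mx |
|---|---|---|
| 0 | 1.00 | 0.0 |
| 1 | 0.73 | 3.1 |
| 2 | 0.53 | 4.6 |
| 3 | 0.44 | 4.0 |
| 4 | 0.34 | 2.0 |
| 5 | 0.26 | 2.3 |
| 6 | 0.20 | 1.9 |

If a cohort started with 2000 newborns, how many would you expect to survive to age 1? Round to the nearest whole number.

Expected survivors = N0 · l_1 = 2000 × 0.73 = 1460 → 1460

1460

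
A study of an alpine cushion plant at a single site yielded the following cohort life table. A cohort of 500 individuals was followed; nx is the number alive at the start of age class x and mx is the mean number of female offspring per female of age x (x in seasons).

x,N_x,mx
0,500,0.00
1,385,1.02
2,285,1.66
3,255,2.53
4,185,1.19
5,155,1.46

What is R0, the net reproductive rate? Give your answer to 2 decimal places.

3.91

lx = nx/n0 = nx/500: 1, 0.77, 0.57, 0.51, 0.37, 0.31
lx·mx by age: 0, 0.7854, 0.9462, 1.2903, 0.4403, 0.4526
R0 = Σ lx·mx = 3.9148 → 3.91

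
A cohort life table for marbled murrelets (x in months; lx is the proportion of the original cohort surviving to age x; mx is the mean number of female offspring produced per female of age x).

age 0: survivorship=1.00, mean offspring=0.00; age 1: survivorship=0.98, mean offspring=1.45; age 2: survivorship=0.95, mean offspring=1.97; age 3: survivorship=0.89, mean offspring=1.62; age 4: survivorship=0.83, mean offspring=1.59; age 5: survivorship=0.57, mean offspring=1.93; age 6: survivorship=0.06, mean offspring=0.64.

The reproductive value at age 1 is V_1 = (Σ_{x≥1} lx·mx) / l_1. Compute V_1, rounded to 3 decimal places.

lx·mx for x ≥ 1: 1.421, 1.8715, 1.4418, 1.3197, 1.1001, 0.0384 → sum = 7.1925
V_1 = 7.1925 / l_1 = 7.1925 / 0.98 = 7.339286… → 7.339

7.339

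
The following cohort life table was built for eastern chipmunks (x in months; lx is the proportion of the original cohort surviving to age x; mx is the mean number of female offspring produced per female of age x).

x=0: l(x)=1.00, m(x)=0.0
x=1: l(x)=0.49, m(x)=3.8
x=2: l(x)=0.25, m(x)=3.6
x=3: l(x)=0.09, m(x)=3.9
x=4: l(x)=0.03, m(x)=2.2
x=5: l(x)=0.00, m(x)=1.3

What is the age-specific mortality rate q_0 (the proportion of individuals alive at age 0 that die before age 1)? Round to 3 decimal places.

0.510

q_0 = (l_0 − l_1) / l_0 = (1 − 0.49) / 1
     = 0.51 / 1 = 0.51 → 0.510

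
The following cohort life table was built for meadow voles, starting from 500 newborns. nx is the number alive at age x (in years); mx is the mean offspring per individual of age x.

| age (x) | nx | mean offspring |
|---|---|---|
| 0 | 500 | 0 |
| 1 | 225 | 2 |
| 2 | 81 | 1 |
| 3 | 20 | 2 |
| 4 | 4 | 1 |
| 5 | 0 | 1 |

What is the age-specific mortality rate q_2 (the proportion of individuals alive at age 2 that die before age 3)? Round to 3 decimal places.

0.753

lx = nx/n0 = nx/500: 1, 0.45, 0.162, 0.04, 0.008, 0
q_2 = (l_2 − l_3) / l_2 = (0.162 − 0.04) / 0.162
     = 0.122 / 0.162 = 0.753086… → 0.753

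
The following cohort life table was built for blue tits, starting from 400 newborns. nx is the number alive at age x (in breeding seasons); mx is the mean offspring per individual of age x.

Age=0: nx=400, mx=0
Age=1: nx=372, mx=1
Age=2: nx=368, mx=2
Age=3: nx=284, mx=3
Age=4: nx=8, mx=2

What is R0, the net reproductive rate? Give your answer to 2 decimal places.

lx = nx/n0 = nx/400: 1, 0.93, 0.92, 0.71, 0.02
lx·mx by age: 0, 0.93, 1.84, 2.13, 0.04
R0 = Σ lx·mx = 4.94 → 4.94

4.94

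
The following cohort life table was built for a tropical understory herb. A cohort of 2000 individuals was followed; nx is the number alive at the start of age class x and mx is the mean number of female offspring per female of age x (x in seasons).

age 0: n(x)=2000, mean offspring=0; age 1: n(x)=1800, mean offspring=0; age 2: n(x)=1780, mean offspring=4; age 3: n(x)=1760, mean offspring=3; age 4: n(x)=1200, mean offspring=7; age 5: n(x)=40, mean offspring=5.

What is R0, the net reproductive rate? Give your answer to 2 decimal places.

10.50

lx = nx/n0 = nx/2000: 1, 0.9, 0.89, 0.88, 0.6, 0.02
lx·mx by age: 0, 0, 3.56, 2.64, 4.2, 0.1
R0 = Σ lx·mx = 10.5 → 10.50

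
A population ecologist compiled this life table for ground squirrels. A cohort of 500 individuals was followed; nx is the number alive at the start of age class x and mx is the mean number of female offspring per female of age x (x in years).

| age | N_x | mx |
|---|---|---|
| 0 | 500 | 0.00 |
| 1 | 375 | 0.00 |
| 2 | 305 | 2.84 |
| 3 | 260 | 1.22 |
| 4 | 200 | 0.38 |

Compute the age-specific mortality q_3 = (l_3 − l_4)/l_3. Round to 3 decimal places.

0.231

lx = nx/n0 = nx/500: 1, 0.75, 0.61, 0.52, 0.4
q_3 = (l_3 − l_4) / l_3 = (0.52 − 0.4) / 0.52
     = 0.12 / 0.52 = 0.230769… → 0.231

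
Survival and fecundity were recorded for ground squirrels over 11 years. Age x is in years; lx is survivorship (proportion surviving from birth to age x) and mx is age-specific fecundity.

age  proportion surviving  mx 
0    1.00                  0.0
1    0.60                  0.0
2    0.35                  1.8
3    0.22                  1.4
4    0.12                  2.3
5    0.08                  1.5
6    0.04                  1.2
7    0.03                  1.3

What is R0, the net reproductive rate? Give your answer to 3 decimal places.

1.421

lx·mx by age: 0, 0, 0.63, 0.308, 0.276, 0.12, 0.048, 0.039
R0 = Σ lx·mx = 1.421 → 1.421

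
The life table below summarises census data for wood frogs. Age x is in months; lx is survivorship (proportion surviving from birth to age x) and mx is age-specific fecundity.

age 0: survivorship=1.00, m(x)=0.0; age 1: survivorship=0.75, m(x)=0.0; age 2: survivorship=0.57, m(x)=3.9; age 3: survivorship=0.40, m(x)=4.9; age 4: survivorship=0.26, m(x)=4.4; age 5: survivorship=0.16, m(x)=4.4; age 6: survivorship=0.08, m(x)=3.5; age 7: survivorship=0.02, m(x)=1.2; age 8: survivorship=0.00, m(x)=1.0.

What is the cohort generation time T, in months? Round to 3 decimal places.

lx·mx: 0, 0, 2.223, 1.96, 1.144, 0.704, 0.28, 0.024, 0 → R0 = 6.335
x·lx·mx: 0, 0, 4.446, 5.88, 4.576, 3.52, 1.68, 0.168, 0 → Σ = 20.27
T = 20.27 / 6.335 = 3.199684… → 3.200

3.200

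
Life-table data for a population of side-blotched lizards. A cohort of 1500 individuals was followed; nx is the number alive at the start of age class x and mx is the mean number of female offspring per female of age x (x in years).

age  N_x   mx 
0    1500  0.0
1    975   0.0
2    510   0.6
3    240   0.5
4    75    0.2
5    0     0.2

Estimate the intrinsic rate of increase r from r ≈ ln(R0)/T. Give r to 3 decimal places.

lx = nx/n0 = nx/1500: 1, 0.65, 0.34, 0.16, 0.05, 0
R0 = Σ lx·mx = 0 + 0 + 0.204 + 0.08 + 0.01 + 0 = 0.294
Σ x·lx·mx = 0.688; T = 0.688/0.294 = 2.34014…
r ≈ ln(R0)/T = ln(0.294)/2.34014… = -0.52312… → -0.523

-0.523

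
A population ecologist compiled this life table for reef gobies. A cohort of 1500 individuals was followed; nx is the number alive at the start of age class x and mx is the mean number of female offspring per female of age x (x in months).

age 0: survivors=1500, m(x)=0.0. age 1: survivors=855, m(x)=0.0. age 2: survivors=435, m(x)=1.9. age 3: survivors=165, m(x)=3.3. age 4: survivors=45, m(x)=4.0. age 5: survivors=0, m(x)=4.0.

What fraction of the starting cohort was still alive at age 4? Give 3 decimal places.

0.030

l_4 = n_4/n_0 = 45/1500 = 0.03 → 0.030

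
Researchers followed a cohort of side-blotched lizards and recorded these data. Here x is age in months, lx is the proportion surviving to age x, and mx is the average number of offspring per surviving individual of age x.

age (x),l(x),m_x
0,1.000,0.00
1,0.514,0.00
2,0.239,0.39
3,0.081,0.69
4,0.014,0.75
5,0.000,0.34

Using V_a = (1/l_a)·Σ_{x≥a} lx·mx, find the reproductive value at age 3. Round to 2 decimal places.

lx·mx for x ≥ 3: 0.05589, 0.0105, 0 → sum = 0.06639
V_3 = 0.06639 / l_3 = 0.06639 / 0.081 = 0.81963… → 0.82

0.82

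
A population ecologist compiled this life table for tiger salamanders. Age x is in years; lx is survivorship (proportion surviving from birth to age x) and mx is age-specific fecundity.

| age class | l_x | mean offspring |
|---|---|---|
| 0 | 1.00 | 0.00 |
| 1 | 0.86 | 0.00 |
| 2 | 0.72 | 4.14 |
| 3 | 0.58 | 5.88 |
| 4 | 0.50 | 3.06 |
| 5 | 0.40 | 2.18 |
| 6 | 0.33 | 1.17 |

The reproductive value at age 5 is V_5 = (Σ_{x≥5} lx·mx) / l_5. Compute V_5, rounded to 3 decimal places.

lx·mx for x ≥ 5: 0.872, 0.3861 → sum = 1.2581
V_5 = 1.2581 / l_5 = 1.2581 / 0.4 = 3.14525 → 3.145

3.145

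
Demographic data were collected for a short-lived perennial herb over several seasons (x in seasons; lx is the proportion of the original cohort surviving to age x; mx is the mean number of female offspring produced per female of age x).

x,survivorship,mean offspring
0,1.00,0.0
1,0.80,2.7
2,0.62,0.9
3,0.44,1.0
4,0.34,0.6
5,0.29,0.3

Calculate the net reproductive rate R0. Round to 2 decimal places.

lx·mx by age: 0, 2.16, 0.558, 0.44, 0.204, 0.087
R0 = Σ lx·mx = 3.449 → 3.45

3.45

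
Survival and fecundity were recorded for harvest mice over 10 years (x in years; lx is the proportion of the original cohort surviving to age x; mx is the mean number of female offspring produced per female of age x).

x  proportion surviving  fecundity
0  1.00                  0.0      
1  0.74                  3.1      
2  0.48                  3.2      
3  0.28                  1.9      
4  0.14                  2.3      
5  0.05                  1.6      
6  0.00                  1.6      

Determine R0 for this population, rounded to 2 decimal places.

lx·mx by age: 0, 2.294, 1.536, 0.532, 0.322, 0.08, 0
R0 = Σ lx·mx = 4.764 → 4.76

4.76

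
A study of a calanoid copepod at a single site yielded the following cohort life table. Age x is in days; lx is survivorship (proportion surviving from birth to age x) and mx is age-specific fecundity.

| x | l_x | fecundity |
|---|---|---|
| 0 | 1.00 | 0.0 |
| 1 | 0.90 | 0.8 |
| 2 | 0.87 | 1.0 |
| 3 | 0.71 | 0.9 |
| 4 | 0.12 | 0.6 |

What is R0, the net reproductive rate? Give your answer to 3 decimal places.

lx·mx by age: 0, 0.72, 0.87, 0.639, 0.072
R0 = Σ lx·mx = 2.301 → 2.301

2.301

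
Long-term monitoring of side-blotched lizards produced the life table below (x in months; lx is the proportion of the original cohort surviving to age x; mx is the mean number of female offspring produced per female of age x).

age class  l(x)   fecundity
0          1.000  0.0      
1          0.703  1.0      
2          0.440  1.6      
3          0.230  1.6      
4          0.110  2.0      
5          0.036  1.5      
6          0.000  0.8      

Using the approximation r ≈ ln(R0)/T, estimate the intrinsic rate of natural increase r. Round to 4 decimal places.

0.3367

R0 = Σ lx·mx = 0 + 0.703 + 0.704 + 0.368 + 0.22 + 0.054 + 0 = 2.049
Σ x·lx·mx = 4.365; T = 4.365/2.049 = 2.13031…
r ≈ ln(R0)/T = ln(2.049)/2.13031… = 0.336736… → 0.3367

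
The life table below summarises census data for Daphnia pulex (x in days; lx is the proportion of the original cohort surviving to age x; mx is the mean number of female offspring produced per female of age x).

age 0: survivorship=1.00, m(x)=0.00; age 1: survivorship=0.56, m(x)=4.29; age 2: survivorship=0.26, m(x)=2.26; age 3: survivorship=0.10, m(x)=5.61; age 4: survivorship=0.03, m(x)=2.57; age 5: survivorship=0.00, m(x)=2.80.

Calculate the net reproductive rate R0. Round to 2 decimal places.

3.63

lx·mx by age: 0, 2.4024, 0.5876, 0.561, 0.0771, 0
R0 = Σ lx·mx = 3.6281 → 3.63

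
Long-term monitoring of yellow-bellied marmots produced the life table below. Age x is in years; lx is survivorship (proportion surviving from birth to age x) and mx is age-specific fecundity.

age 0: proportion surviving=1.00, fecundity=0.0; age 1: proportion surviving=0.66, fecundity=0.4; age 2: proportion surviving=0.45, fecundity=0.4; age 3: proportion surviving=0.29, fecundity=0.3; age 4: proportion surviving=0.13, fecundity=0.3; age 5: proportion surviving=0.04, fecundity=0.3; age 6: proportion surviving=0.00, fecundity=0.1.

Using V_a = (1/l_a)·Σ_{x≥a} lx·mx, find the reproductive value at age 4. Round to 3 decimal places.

lx·mx for x ≥ 4: 0.039, 0.012, 0 → sum = 0.051
V_4 = 0.051 / l_4 = 0.051 / 0.13 = 0.392308… → 0.392

0.392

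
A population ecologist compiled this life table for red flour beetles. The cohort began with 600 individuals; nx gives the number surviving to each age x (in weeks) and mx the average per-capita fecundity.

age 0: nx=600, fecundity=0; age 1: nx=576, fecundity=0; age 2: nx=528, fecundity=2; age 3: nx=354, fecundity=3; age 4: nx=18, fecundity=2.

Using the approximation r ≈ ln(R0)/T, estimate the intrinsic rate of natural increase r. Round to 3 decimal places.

lx = nx/n0 = nx/600: 1, 0.96, 0.88, 0.59, 0.03
R0 = Σ lx·mx = 0 + 0 + 1.76 + 1.77 + 0.06 = 3.59
Σ x·lx·mx = 9.07; T = 9.07/3.59 = 2.52646…
r ≈ ln(R0)/T = ln(3.59)/2.52646… = 0.50591… → 0.506

0.506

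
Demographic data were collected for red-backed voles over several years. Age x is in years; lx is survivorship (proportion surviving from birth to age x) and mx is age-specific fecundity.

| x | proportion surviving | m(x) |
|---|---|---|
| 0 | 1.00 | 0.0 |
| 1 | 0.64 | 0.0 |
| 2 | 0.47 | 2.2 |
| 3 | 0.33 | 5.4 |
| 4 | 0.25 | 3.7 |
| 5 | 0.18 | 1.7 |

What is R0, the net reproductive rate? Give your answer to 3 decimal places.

lx·mx by age: 0, 0, 1.034, 1.782, 0.925, 0.306
R0 = Σ lx·mx = 4.047 → 4.047

4.047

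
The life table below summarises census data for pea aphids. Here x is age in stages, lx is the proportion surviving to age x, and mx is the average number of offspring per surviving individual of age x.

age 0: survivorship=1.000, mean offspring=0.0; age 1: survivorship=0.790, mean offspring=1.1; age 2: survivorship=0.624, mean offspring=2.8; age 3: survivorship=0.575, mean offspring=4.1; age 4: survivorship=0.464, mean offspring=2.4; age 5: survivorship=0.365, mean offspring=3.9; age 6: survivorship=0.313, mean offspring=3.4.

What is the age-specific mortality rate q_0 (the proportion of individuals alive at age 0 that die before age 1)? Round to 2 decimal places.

0.21

q_0 = (l_0 − l_1) / l_0 = (1 − 0.79) / 1
     = 0.21 / 1 = 0.21 → 0.21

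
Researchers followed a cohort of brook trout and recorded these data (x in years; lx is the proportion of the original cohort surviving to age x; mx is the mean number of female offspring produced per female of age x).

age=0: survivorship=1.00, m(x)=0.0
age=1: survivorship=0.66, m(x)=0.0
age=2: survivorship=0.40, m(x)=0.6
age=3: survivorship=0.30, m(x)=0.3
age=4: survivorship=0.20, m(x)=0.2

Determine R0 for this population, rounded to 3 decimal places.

0.370

lx·mx by age: 0, 0, 0.24, 0.09, 0.04
R0 = Σ lx·mx = 0.37 → 0.370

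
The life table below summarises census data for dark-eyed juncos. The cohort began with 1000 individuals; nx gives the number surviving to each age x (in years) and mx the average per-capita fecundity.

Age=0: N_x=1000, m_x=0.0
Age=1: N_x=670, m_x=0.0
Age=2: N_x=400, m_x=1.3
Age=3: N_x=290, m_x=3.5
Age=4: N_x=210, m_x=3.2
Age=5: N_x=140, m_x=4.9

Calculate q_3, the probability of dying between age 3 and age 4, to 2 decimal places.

0.28

lx = nx/n0 = nx/1000: 1, 0.67, 0.4, 0.29, 0.21, 0.14
q_3 = (l_3 − l_4) / l_3 = (0.29 − 0.21) / 0.29
     = 0.08 / 0.29 = 0.275862… → 0.28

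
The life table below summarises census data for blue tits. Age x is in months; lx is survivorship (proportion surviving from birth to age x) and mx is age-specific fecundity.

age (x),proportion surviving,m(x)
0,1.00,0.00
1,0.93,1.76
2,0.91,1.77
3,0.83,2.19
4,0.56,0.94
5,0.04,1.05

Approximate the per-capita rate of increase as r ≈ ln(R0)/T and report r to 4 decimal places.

0.7713

R0 = Σ lx·mx = 0 + 1.6368 + 1.6107 + 1.8177 + 0.5264 + 0.042 = 5.6336
Σ x·lx·mx = 12.6269; T = 12.6269/5.6336 = 2.24136…
r ≈ ln(R0)/T = ln(5.6336)/2.24136… = 0.771296… → 0.7713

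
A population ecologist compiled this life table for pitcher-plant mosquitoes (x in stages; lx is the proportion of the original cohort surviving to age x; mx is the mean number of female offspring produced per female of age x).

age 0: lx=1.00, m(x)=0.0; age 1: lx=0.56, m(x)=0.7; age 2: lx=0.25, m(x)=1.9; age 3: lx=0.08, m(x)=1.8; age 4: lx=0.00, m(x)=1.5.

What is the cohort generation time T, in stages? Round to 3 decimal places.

1.755

lx·mx: 0, 0.392, 0.475, 0.144, 0 → R0 = 1.011
x·lx·mx: 0, 0.392, 0.95, 0.432, 0 → Σ = 1.774
T = 1.774 / 1.011 = 1.754698… → 1.755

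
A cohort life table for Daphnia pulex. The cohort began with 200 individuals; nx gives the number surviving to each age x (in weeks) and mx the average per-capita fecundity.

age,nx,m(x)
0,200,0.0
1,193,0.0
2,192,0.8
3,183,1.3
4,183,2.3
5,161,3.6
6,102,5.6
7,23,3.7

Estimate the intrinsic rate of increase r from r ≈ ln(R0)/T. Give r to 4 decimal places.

0.4951

lx = nx/n0 = nx/200: 1, 0.965, 0.96, 0.915, 0.915, 0.805, 0.51, 0.115
R0 = Σ lx·mx = 0 + 0 + 0.768 + 1.1895 + 2.1045 + 2.898 + 2.856 + 0.4255 = 10.2415
Σ x·lx·mx = 48.127; T = 48.127/10.2415 = 4.69921…
r ≈ ln(R0)/T = ln(10.2415)/4.69921… = 0.495072… → 0.4951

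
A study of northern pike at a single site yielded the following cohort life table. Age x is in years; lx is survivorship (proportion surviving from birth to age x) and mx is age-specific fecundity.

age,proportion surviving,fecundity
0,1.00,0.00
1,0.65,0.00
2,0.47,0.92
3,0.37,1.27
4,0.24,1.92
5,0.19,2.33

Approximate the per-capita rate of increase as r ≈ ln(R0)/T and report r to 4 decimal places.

0.1686

R0 = Σ lx·mx = 0 + 0 + 0.4324 + 0.4699 + 0.4608 + 0.4427 = 1.8058
Σ x·lx·mx = 6.3312; T = 6.3312/1.8058 = 3.50604…
r ≈ ln(R0)/T = ln(1.8058)/3.50604… = 0.168567… → 0.1686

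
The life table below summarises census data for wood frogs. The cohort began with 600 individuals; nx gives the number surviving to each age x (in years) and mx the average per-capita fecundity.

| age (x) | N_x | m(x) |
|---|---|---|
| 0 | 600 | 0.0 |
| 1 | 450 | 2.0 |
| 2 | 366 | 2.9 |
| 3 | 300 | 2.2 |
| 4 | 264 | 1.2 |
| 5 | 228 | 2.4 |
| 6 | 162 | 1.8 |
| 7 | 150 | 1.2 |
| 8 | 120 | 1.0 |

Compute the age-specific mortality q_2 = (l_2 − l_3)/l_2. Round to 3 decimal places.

0.180

lx = nx/n0 = nx/600: 1, 0.75, 0.61, 0.5, 0.44, 0.38, 0.27, 0.25, 0.2
q_2 = (l_2 − l_3) / l_2 = (0.61 − 0.5) / 0.61
     = 0.11 / 0.61 = 0.180328… → 0.180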